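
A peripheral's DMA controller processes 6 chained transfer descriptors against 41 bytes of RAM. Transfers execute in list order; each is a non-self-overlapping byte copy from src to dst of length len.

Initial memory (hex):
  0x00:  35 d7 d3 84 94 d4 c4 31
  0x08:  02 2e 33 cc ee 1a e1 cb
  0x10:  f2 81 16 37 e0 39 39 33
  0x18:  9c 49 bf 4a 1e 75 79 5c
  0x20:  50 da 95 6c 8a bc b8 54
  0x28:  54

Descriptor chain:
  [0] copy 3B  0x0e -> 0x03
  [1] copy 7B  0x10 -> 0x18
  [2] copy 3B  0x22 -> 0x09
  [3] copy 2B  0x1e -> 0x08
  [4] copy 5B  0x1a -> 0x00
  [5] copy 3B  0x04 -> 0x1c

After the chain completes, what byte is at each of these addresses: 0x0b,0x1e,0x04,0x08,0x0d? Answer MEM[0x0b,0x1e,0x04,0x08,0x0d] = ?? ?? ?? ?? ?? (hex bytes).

[0] 0x0e->0x03 len=3 : e1 cb f2
[1] 0x10->0x18 len=7 : f2 81 16 37 e0 39 39
[2] 0x22->0x09 len=3 : 95 6c 8a
[3] 0x1e->0x08 len=2 : 39 5c
[4] 0x1a->0x00 len=5 : 16 37 e0 39 39
[5] 0x04->0x1c len=3 : 39 f2 c4
query mem[0x0b]=0x8a, mem[0x1e]=0xc4, mem[0x04]=0x39, mem[0x08]=0x39, mem[0x0d]=0x1a

MEM[0x0b,0x1e,0x04,0x08,0x0d] = 8a c4 39 39 1a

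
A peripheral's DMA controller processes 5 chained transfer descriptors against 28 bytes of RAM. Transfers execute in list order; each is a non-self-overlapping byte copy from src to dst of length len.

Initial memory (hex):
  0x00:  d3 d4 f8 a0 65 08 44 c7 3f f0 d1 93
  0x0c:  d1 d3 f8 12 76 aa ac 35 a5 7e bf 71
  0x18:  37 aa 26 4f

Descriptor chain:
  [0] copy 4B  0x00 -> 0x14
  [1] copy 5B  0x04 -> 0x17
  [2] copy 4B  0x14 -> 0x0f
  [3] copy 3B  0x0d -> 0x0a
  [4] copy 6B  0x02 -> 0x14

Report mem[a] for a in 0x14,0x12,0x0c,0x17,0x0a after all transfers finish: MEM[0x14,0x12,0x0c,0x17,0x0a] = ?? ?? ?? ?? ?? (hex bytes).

D0: mem[0x14..0x17] <- [d3 d4 f8 a0]
D1: mem[0x17..0x1b] <- [65 08 44 c7 3f]
D2: mem[0x0f..0x12] <- [d3 d4 f8 65]
D3: mem[0x0a..0x0c] <- [d3 f8 d3]
D4: mem[0x14..0x19] <- [f8 a0 65 08 44 c7]
query mem[0x14]=0xf8, mem[0x12]=0x65, mem[0x0c]=0xd3, mem[0x17]=0x08, mem[0x0a]=0xd3

MEM[0x14,0x12,0x0c,0x17,0x0a] = f8 65 d3 08 d3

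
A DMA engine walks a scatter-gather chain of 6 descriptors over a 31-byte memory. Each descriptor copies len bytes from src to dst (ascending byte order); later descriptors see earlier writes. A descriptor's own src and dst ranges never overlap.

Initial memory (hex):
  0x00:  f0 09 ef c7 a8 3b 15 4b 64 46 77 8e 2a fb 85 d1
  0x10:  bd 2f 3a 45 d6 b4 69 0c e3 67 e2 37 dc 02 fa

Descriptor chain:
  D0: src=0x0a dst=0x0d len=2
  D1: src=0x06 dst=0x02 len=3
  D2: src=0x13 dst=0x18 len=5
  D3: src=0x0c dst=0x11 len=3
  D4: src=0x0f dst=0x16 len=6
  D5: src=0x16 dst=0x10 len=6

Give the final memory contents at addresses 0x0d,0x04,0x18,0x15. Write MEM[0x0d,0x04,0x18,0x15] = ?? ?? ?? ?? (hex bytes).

MEM[0x0d,0x04,0x18,0x15] = 77 64 2a d6

#0 dst[0x0d+2] := {0x77,0x8e}
#1 dst[0x02+3] := {0x15,0x4b,0x64}
#2 dst[0x18+5] := {0x45,0xd6,0xb4,0x69,0x0c}
#3 dst[0x11+3] := {0x2a,0x77,0x8e}
#4 dst[0x16+6] := {0xd1,0xbd,0x2a,0x77,0x8e,0xd6}
#5 dst[0x10+6] := {0xd1,0xbd,0x2a,0x77,0x8e,0xd6}
query mem[0x0d]=0x77, mem[0x04]=0x64, mem[0x18]=0x2a, mem[0x15]=0xd6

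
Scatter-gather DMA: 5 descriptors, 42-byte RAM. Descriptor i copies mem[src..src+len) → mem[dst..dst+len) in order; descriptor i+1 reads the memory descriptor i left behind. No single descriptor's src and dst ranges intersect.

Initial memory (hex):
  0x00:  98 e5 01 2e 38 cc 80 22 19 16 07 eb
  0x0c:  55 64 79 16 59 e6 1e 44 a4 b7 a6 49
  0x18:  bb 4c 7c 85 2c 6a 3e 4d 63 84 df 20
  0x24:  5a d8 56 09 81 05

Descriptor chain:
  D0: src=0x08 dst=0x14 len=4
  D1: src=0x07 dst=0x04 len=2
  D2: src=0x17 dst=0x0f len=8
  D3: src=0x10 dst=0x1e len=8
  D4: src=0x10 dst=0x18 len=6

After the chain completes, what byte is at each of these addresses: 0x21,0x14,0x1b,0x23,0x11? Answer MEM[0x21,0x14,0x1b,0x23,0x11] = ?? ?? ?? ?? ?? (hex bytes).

#0 dst[0x14+4] := {0x19,0x16,0x07,0xeb}
#1 dst[0x04+2] := {0x22,0x19}
#2 dst[0x0f+8] := {0xeb,0xbb,0x4c,0x7c,0x85,0x2c,0x6a,0x3e}
#3 dst[0x1e+8] := {0xbb,0x4c,0x7c,0x85,0x2c,0x6a,0x3e,0xeb}
#4 dst[0x18+6] := {0xbb,0x4c,0x7c,0x85,0x2c,0x6a}
query mem[0x21]=0x85, mem[0x14]=0x2c, mem[0x1b]=0x85, mem[0x23]=0x6a, mem[0x11]=0x4c

MEM[0x21,0x14,0x1b,0x23,0x11] = 85 2c 85 6a 4c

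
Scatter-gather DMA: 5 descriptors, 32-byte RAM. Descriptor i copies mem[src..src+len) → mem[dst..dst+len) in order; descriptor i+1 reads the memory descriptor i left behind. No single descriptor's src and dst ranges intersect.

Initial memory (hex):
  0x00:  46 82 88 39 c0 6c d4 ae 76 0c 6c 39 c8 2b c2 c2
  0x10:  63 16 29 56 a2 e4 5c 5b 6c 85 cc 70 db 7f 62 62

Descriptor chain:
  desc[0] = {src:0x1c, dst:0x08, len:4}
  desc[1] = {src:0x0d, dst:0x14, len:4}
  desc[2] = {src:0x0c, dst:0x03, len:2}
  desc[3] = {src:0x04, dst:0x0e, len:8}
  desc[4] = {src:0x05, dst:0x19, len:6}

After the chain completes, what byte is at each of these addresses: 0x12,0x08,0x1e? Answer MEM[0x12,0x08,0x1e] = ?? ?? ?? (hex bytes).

MEM[0x12,0x08,0x1e] = db db 62

  after D0: wrote 4B at 0x08 = db7f6262
  after D1: wrote 4B at 0x14 = 2bc2c263
  after D2: wrote 2B at 0x03 = c82b
  after D3: wrote 8B at 0x0e = 2b6cd4aedb7f6262
  after D4: wrote 6B at 0x19 = 6cd4aedb7f62
query mem[0x12]=0xdb, mem[0x08]=0xdb, mem[0x1e]=0x62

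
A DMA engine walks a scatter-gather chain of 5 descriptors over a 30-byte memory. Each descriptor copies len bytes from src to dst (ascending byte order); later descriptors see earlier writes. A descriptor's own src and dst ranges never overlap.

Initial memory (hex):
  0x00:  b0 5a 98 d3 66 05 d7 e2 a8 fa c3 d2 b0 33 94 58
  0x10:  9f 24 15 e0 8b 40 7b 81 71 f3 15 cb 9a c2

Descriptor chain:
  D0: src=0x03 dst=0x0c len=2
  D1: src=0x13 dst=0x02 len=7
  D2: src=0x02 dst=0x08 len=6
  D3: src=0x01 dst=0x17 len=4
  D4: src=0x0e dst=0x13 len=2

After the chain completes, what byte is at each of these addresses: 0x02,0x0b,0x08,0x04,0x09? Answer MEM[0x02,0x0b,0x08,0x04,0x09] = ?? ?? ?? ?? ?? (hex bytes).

MEM[0x02,0x0b,0x08,0x04,0x09] = e0 7b e0 40 8b

#0 dst[0x0c+2] := {0xd3,0x66}
#1 dst[0x02+7] := {0xe0,0x8b,0x40,0x7b,0x81,0x71,0xf3}
#2 dst[0x08+6] := {0xe0,0x8b,0x40,0x7b,0x81,0x71}
#3 dst[0x17+4] := {0x5a,0xe0,0x8b,0x40}
#4 dst[0x13+2] := {0x94,0x58}
query mem[0x02]=0xe0, mem[0x0b]=0x7b, mem[0x08]=0xe0, mem[0x04]=0x40, mem[0x09]=0x8b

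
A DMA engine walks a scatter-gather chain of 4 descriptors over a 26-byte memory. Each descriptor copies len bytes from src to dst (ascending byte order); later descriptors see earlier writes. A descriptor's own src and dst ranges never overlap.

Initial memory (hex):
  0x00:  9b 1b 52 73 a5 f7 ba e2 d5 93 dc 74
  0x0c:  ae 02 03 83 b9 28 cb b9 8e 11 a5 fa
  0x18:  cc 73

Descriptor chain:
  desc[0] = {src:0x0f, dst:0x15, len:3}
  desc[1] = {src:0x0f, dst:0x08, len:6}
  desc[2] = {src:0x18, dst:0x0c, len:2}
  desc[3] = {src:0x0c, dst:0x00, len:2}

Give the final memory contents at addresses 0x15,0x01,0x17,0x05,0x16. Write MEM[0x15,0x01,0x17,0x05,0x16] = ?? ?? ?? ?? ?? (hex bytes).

MEM[0x15,0x01,0x17,0x05,0x16] = 83 73 28 f7 b9

  after D0: wrote 3B at 0x15 = 83b928
  after D1: wrote 6B at 0x08 = 83b928cbb98e
  after D2: wrote 2B at 0x0c = cc73
  after D3: wrote 2B at 0x00 = cc73
query mem[0x15]=0x83, mem[0x01]=0x73, mem[0x17]=0x28, mem[0x05]=0xf7, mem[0x16]=0xb9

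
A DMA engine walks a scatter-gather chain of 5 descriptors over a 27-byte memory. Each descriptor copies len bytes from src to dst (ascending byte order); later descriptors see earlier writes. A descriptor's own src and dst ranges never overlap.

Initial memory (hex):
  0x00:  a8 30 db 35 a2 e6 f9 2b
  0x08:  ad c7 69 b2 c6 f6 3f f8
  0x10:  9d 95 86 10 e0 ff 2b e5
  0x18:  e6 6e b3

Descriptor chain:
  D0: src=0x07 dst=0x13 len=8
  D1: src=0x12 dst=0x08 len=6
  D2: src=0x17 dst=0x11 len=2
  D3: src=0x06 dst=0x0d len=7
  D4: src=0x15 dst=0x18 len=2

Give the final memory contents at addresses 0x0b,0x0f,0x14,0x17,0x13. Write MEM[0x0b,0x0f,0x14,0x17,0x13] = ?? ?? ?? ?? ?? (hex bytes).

#0 dst[0x13+8] := {0x2b,0xad,0xc7,0x69,0xb2,0xc6,0xf6,0x3f}
#1 dst[0x08+6] := {0x86,0x2b,0xad,0xc7,0x69,0xb2}
#2 dst[0x11+2] := {0xb2,0xc6}
#3 dst[0x0d+7] := {0xf9,0x2b,0x86,0x2b,0xad,0xc7,0x69}
#4 dst[0x18+2] := {0xc7,0x69}
query mem[0x0b]=0xc7, mem[0x0f]=0x86, mem[0x14]=0xad, mem[0x17]=0xb2, mem[0x13]=0x69

MEM[0x0b,0x0f,0x14,0x17,0x13] = c7 86 ad b2 69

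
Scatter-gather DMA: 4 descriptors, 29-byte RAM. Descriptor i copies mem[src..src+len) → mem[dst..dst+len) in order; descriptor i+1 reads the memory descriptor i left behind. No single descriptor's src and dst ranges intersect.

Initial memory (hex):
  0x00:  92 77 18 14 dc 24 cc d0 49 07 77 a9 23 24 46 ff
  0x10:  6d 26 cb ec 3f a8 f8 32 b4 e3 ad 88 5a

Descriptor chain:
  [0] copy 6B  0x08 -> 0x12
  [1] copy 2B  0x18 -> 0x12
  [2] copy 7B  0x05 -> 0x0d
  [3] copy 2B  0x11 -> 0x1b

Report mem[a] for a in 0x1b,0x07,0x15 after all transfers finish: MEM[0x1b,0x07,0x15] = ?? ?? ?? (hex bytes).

[0] 0x08->0x12 len=6 : 49 07 77 a9 23 24
[1] 0x18->0x12 len=2 : b4 e3
[2] 0x05->0x0d len=7 : 24 cc d0 49 07 77 a9
[3] 0x11->0x1b len=2 : 07 77
query mem[0x1b]=0x07, mem[0x07]=0xd0, mem[0x15]=0xa9

MEM[0x1b,0x07,0x15] = 07 d0 a9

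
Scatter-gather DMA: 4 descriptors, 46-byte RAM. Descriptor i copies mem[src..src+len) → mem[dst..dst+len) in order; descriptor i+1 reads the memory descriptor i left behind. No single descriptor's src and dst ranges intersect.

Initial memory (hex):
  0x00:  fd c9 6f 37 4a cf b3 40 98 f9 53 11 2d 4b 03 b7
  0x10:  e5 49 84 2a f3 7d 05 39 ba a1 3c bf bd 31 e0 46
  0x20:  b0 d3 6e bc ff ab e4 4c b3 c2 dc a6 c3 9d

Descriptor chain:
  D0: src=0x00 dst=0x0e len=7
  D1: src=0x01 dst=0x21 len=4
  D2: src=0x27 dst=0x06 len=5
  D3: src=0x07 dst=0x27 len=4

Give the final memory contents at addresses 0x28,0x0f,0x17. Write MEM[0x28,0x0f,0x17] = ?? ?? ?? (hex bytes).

MEM[0x28,0x0f,0x17] = c2 c9 39

#0 dst[0x0e+7] := {0xfd,0xc9,0x6f,0x37,0x4a,0xcf,0xb3}
#1 dst[0x21+4] := {0xc9,0x6f,0x37,0x4a}
#2 dst[0x06+5] := {0x4c,0xb3,0xc2,0xdc,0xa6}
#3 dst[0x27+4] := {0xb3,0xc2,0xdc,0xa6}
query mem[0x28]=0xc2, mem[0x0f]=0xc9, mem[0x17]=0x39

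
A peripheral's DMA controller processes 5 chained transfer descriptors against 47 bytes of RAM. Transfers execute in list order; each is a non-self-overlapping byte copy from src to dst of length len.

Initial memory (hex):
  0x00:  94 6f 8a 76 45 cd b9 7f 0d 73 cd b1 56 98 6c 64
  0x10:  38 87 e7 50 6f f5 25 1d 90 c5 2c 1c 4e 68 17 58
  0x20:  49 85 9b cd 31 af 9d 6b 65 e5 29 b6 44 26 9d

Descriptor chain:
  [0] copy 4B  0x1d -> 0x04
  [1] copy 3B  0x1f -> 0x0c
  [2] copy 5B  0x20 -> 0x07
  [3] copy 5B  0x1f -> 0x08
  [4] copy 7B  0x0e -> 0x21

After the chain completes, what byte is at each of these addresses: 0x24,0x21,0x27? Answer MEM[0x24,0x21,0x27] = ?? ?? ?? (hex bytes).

MEM[0x24,0x21,0x27] = 87 85 6f

D0: mem[0x04..0x07] <- [68 17 58 49]
D1: mem[0x0c..0x0e] <- [58 49 85]
D2: mem[0x07..0x0b] <- [49 85 9b cd 31]
D3: mem[0x08..0x0c] <- [58 49 85 9b cd]
D4: mem[0x21..0x27] <- [85 64 38 87 e7 50 6f]
query mem[0x24]=0x87, mem[0x21]=0x85, mem[0x27]=0x6f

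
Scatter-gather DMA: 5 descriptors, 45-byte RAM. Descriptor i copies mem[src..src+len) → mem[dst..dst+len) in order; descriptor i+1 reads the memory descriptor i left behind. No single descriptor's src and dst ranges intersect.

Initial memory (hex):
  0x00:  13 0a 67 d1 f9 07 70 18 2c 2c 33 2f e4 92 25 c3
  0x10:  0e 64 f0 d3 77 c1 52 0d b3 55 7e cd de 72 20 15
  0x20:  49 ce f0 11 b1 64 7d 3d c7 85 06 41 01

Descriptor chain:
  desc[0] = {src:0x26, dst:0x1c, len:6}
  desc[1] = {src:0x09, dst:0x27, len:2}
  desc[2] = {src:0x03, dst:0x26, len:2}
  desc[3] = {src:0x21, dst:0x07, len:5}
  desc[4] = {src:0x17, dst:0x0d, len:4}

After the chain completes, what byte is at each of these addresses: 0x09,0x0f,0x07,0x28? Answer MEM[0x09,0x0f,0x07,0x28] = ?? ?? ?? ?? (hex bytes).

[0] 0x26->0x1c len=6 : 7d 3d c7 85 06 41
[1] 0x09->0x27 len=2 : 2c 33
[2] 0x03->0x26 len=2 : d1 f9
[3] 0x21->0x07 len=5 : 41 f0 11 b1 64
[4] 0x17->0x0d len=4 : 0d b3 55 7e
query mem[0x09]=0x11, mem[0x0f]=0x55, mem[0x07]=0x41, mem[0x28]=0x33

MEM[0x09,0x0f,0x07,0x28] = 11 55 41 33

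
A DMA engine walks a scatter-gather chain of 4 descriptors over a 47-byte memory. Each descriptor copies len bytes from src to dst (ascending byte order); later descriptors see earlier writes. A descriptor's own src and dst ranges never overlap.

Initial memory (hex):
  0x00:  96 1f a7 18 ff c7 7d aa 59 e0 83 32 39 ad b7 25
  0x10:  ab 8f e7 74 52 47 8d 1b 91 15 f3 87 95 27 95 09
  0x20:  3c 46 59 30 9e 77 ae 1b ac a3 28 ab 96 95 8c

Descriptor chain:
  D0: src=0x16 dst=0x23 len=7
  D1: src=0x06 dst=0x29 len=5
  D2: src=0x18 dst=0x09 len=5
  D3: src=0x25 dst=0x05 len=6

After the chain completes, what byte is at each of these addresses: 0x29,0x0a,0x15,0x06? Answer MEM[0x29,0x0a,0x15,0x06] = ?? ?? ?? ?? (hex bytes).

MEM[0x29,0x0a,0x15,0x06] = 7d aa 47 15

[0] 0x16->0x23 len=7 : 8d 1b 91 15 f3 87 95
[1] 0x06->0x29 len=5 : 7d aa 59 e0 83
[2] 0x18->0x09 len=5 : 91 15 f3 87 95
[3] 0x25->0x05 len=6 : 91 15 f3 87 7d aa
query mem[0x29]=0x7d, mem[0x0a]=0xaa, mem[0x15]=0x47, mem[0x06]=0x15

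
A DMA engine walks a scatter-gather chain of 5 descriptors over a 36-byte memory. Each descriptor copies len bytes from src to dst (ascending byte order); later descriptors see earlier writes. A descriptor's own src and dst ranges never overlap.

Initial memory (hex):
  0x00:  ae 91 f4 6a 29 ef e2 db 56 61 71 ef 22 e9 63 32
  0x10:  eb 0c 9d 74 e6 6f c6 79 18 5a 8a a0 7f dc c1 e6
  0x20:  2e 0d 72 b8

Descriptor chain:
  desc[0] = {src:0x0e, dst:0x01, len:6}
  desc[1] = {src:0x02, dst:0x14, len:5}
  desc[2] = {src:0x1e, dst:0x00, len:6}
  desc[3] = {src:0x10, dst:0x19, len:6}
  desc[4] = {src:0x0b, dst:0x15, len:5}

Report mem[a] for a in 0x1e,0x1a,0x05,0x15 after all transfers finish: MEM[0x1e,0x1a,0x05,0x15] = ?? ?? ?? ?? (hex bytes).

MEM[0x1e,0x1a,0x05,0x15] = eb 0c b8 ef

  after D0: wrote 6B at 0x01 = 6332eb0c9d74
  after D1: wrote 5B at 0x14 = 32eb0c9d74
  after D2: wrote 6B at 0x00 = c1e62e0d72b8
  after D3: wrote 6B at 0x19 = eb0c9d7432eb
  after D4: wrote 5B at 0x15 = ef22e96332
query mem[0x1e]=0xeb, mem[0x1a]=0x0c, mem[0x05]=0xb8, mem[0x15]=0xef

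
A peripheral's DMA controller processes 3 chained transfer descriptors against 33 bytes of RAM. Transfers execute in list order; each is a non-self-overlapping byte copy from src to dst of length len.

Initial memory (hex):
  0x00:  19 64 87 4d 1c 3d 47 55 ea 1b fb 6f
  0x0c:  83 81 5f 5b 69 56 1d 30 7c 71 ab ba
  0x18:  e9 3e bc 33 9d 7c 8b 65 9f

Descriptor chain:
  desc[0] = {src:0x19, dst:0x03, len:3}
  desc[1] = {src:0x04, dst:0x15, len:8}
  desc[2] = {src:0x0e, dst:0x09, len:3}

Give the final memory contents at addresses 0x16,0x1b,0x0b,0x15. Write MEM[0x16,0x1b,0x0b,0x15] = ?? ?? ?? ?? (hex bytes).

MEM[0x16,0x1b,0x0b,0x15] = 33 fb 69 bc

#0 dst[0x03+3] := {0x3e,0xbc,0x33}
#1 dst[0x15+8] := {0xbc,0x33,0x47,0x55,0xea,0x1b,0xfb,0x6f}
#2 dst[0x09+3] := {0x5f,0x5b,0x69}
query mem[0x16]=0x33, mem[0x1b]=0xfb, mem[0x0b]=0x69, mem[0x15]=0xbc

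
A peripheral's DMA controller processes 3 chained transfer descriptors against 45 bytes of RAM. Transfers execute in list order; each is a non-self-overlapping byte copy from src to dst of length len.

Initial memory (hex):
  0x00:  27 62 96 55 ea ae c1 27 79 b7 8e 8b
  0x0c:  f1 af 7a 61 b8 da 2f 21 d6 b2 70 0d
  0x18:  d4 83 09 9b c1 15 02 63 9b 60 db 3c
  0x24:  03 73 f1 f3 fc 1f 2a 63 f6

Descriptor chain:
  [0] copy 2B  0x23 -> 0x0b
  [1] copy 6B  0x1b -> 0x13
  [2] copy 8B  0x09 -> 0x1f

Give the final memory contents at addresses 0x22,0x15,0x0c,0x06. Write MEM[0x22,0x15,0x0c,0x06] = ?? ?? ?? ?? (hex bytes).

D0: mem[0x0b..0x0c] <- [3c 03]
D1: mem[0x13..0x18] <- [9b c1 15 02 63 9b]
D2: mem[0x1f..0x26] <- [b7 8e 3c 03 af 7a 61 b8]
query mem[0x22]=0x03, mem[0x15]=0x15, mem[0x0c]=0x03, mem[0x06]=0xc1

MEM[0x22,0x15,0x0c,0x06] = 03 15 03 c1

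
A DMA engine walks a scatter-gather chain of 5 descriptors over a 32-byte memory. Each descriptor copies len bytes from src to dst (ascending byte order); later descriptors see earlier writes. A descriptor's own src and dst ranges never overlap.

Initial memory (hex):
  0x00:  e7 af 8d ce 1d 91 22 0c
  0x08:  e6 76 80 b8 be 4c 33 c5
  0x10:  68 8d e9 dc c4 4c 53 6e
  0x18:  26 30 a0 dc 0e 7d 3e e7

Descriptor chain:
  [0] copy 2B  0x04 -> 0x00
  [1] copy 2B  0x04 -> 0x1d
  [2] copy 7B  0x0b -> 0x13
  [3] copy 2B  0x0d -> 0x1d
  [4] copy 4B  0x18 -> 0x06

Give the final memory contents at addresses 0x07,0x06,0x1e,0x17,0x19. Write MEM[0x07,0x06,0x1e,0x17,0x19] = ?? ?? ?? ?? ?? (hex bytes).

D0: mem[0x00..0x01] <- [1d 91]
D1: mem[0x1d..0x1e] <- [1d 91]
D2: mem[0x13..0x19] <- [b8 be 4c 33 c5 68 8d]
D3: mem[0x1d..0x1e] <- [4c 33]
D4: mem[0x06..0x09] <- [68 8d a0 dc]
query mem[0x07]=0x8d, mem[0x06]=0x68, mem[0x1e]=0x33, mem[0x17]=0xc5, mem[0x19]=0x8d

MEM[0x07,0x06,0x1e,0x17,0x19] = 8d 68 33 c5 8d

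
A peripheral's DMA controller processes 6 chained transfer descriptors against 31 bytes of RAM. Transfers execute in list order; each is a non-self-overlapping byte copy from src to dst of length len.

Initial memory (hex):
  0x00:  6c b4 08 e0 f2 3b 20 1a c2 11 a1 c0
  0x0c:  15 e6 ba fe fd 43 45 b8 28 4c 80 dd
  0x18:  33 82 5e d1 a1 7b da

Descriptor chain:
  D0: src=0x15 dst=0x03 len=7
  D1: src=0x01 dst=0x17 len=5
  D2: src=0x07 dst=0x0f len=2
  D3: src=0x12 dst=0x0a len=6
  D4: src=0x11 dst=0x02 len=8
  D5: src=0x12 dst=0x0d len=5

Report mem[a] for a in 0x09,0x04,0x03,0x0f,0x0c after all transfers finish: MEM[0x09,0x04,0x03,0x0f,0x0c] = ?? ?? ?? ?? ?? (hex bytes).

#0 dst[0x03+7] := {0x4c,0x80,0xdd,0x33,0x82,0x5e,0xd1}
#1 dst[0x17+5] := {0xb4,0x08,0x4c,0x80,0xdd}
#2 dst[0x0f+2] := {0x82,0x5e}
#3 dst[0x0a+6] := {0x45,0xb8,0x28,0x4c,0x80,0xb4}
#4 dst[0x02+8] := {0x43,0x45,0xb8,0x28,0x4c,0x80,0xb4,0x08}
#5 dst[0x0d+5] := {0x45,0xb8,0x28,0x4c,0x80}
query mem[0x09]=0x08, mem[0x04]=0xb8, mem[0x03]=0x45, mem[0x0f]=0x28, mem[0x0c]=0x28

MEM[0x09,0x04,0x03,0x0f,0x0c] = 08 b8 45 28 28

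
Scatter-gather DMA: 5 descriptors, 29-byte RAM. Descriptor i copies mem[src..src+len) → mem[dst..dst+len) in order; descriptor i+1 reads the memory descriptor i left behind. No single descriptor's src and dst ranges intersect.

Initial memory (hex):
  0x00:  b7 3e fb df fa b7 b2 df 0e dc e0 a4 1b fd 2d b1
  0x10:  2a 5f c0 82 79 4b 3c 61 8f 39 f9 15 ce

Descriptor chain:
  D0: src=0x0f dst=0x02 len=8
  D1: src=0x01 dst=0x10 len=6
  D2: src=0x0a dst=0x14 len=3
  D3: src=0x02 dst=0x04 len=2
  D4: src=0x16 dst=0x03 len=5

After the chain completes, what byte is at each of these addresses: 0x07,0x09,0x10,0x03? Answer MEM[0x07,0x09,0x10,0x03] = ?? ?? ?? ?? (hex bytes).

  after D0: wrote 8B at 0x02 = b12a5fc082794b3c
  after D1: wrote 6B at 0x10 = 3eb12a5fc082
  after D2: wrote 3B at 0x14 = e0a41b
  after D3: wrote 2B at 0x04 = b12a
  after D4: wrote 5B at 0x03 = 1b618f39f9
query mem[0x07]=0xf9, mem[0x09]=0x3c, mem[0x10]=0x3e, mem[0x03]=0x1b

MEM[0x07,0x09,0x10,0x03] = f9 3c 3e 1b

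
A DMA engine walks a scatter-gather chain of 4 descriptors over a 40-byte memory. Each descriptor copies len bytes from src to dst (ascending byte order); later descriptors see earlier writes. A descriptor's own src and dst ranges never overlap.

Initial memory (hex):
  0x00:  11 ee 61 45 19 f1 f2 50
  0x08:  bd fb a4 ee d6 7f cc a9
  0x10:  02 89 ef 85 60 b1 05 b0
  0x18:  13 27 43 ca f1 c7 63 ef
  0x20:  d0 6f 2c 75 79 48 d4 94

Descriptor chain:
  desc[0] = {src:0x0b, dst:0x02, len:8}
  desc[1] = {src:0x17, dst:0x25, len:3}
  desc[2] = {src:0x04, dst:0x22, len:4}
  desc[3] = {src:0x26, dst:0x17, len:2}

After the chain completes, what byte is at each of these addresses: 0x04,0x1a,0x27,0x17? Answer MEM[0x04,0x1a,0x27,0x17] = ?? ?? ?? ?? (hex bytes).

MEM[0x04,0x1a,0x27,0x17] = 7f 43 27 13

[0] 0x0b->0x02 len=8 : ee d6 7f cc a9 02 89 ef
[1] 0x17->0x25 len=3 : b0 13 27
[2] 0x04->0x22 len=4 : 7f cc a9 02
[3] 0x26->0x17 len=2 : 13 27
query mem[0x04]=0x7f, mem[0x1a]=0x43, mem[0x27]=0x27, mem[0x17]=0x13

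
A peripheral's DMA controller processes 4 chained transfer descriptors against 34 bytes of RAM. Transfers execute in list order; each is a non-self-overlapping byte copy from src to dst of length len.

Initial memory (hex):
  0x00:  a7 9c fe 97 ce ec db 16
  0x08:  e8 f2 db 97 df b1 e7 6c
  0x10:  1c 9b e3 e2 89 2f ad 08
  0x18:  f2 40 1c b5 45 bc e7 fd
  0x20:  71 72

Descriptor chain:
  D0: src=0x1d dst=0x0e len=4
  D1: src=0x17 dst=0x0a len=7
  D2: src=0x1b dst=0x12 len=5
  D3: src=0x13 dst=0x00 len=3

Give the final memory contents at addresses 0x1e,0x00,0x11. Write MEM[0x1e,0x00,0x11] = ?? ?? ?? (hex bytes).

MEM[0x1e,0x00,0x11] = e7 45 71

  after D0: wrote 4B at 0x0e = bce7fd71
  after D1: wrote 7B at 0x0a = 08f2401cb545bc
  after D2: wrote 5B at 0x12 = b545bce7fd
  after D3: wrote 3B at 0x00 = 45bce7
query mem[0x1e]=0xe7, mem[0x00]=0x45, mem[0x11]=0x71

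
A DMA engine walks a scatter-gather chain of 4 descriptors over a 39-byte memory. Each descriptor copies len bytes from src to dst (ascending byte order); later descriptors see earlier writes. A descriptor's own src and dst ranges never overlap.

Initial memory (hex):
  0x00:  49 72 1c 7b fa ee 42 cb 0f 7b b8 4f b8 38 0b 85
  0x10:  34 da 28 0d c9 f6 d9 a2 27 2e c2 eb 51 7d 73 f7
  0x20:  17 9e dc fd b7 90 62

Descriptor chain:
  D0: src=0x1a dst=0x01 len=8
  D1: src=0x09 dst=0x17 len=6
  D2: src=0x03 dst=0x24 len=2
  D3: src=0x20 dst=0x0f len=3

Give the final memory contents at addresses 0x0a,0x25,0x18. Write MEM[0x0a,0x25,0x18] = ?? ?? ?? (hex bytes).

MEM[0x0a,0x25,0x18] = b8 7d b8

  after D0: wrote 8B at 0x01 = c2eb517d73f7179e
  after D1: wrote 6B at 0x17 = 7bb84fb8380b
  after D2: wrote 2B at 0x24 = 517d
  after D3: wrote 3B at 0x0f = 179edc
query mem[0x0a]=0xb8, mem[0x25]=0x7d, mem[0x18]=0xb8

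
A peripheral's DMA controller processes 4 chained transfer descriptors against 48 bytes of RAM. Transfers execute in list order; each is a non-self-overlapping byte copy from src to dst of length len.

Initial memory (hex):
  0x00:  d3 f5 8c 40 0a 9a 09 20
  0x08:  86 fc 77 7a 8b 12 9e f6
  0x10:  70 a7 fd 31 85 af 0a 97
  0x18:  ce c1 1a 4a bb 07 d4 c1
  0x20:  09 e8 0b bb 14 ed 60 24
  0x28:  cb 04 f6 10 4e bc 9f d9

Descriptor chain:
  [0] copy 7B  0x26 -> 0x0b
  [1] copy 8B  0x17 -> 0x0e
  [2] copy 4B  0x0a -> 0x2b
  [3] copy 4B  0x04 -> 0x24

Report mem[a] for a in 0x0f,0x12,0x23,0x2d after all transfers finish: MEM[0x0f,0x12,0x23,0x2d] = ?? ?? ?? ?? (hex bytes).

D0: mem[0x0b..0x11] <- [60 24 cb 04 f6 10 4e]
D1: mem[0x0e..0x15] <- [97 ce c1 1a 4a bb 07 d4]
D2: mem[0x2b..0x2e] <- [77 60 24 cb]
D3: mem[0x24..0x27] <- [0a 9a 09 20]
query mem[0x0f]=0xce, mem[0x12]=0x4a, mem[0x23]=0xbb, mem[0x2d]=0x24

MEM[0x0f,0x12,0x23,0x2d] = ce 4a bb 24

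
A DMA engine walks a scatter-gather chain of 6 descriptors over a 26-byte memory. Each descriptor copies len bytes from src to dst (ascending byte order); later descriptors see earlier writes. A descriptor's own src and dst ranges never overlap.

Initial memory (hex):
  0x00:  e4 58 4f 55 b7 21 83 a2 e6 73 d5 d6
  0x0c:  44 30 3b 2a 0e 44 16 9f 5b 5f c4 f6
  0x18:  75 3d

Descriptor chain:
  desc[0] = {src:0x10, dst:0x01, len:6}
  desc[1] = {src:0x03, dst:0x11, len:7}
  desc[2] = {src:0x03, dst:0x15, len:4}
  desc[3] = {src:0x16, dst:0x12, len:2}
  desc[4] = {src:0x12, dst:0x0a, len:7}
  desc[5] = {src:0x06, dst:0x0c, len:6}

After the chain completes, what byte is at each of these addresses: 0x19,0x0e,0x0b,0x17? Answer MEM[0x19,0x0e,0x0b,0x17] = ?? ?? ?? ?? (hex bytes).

MEM[0x19,0x0e,0x0b,0x17] = 3d e6 5b 5b

#0 dst[0x01+6] := {0x0e,0x44,0x16,0x9f,0x5b,0x5f}
#1 dst[0x11+7] := {0x16,0x9f,0x5b,0x5f,0xa2,0xe6,0x73}
#2 dst[0x15+4] := {0x16,0x9f,0x5b,0x5f}
#3 dst[0x12+2] := {0x9f,0x5b}
#4 dst[0x0a+7] := {0x9f,0x5b,0x5f,0x16,0x9f,0x5b,0x5f}
#5 dst[0x0c+6] := {0x5f,0xa2,0xe6,0x73,0x9f,0x5b}
query mem[0x19]=0x3d, mem[0x0e]=0xe6, mem[0x0b]=0x5b, mem[0x17]=0x5b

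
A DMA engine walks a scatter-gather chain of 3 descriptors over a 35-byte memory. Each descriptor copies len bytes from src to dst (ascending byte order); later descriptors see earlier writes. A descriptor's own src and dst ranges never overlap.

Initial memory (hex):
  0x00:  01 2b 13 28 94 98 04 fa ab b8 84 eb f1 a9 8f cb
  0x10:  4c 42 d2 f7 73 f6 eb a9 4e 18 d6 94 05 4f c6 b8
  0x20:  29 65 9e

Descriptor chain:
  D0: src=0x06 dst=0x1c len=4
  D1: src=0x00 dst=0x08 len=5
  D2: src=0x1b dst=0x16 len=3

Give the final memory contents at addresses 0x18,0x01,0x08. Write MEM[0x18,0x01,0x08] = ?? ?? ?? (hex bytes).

MEM[0x18,0x01,0x08] = fa 2b 01

#0 dst[0x1c+4] := {0x04,0xfa,0xab,0xb8}
#1 dst[0x08+5] := {0x01,0x2b,0x13,0x28,0x94}
#2 dst[0x16+3] := {0x94,0x04,0xfa}
query mem[0x18]=0xfa, mem[0x01]=0x2b, mem[0x08]=0x01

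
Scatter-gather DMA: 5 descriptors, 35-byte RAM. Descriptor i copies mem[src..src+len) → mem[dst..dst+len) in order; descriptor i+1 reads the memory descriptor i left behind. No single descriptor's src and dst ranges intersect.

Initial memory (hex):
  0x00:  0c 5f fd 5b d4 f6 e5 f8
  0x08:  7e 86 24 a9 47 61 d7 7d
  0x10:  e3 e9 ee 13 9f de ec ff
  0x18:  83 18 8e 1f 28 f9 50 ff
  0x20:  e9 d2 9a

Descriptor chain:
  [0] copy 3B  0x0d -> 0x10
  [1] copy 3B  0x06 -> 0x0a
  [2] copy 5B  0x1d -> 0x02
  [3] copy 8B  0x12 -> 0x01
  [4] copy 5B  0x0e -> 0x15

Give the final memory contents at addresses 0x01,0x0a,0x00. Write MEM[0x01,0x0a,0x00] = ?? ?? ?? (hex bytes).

MEM[0x01,0x0a,0x00] = 7d e5 0c

#0 dst[0x10+3] := {0x61,0xd7,0x7d}
#1 dst[0x0a+3] := {0xe5,0xf8,0x7e}
#2 dst[0x02+5] := {0xf9,0x50,0xff,0xe9,0xd2}
#3 dst[0x01+8] := {0x7d,0x13,0x9f,0xde,0xec,0xff,0x83,0x18}
#4 dst[0x15+5] := {0xd7,0x7d,0x61,0xd7,0x7d}
query mem[0x01]=0x7d, mem[0x0a]=0xe5, mem[0x00]=0x0c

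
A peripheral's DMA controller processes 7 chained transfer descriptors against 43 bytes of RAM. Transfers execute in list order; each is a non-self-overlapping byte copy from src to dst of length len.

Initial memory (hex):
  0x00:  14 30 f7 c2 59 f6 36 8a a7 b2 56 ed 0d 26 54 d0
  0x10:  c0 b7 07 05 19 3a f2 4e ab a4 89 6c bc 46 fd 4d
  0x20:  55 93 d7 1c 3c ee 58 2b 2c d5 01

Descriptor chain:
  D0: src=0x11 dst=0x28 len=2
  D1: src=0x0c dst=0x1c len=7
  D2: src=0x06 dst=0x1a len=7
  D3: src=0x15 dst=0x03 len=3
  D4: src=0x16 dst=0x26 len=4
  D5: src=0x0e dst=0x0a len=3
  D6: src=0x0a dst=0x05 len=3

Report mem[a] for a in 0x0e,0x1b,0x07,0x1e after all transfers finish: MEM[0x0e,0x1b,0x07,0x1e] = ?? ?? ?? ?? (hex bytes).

D0: mem[0x28..0x29] <- [b7 07]
D1: mem[0x1c..0x22] <- [0d 26 54 d0 c0 b7 07]
D2: mem[0x1a..0x20] <- [36 8a a7 b2 56 ed 0d]
D3: mem[0x03..0x05] <- [3a f2 4e]
D4: mem[0x26..0x29] <- [f2 4e ab a4]
D5: mem[0x0a..0x0c] <- [54 d0 c0]
D6: mem[0x05..0x07] <- [54 d0 c0]
query mem[0x0e]=0x54, mem[0x1b]=0x8a, mem[0x07]=0xc0, mem[0x1e]=0x56

MEM[0x0e,0x1b,0x07,0x1e] = 54 8a c0 56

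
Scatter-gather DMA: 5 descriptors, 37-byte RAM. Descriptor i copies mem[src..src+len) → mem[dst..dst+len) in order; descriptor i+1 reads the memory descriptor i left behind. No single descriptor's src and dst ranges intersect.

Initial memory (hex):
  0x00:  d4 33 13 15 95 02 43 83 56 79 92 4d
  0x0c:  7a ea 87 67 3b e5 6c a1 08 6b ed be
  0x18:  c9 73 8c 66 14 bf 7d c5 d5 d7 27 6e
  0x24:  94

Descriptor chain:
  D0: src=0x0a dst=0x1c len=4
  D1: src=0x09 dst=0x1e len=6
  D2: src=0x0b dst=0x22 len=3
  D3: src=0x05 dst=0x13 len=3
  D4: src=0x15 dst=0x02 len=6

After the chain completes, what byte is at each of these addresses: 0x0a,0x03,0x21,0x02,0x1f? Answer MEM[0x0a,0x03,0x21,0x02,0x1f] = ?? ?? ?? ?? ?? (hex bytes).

MEM[0x0a,0x03,0x21,0x02,0x1f] = 92 ed 7a 83 92

[0] 0x0a->0x1c len=4 : 92 4d 7a ea
[1] 0x09->0x1e len=6 : 79 92 4d 7a ea 87
[2] 0x0b->0x22 len=3 : 4d 7a ea
[3] 0x05->0x13 len=3 : 02 43 83
[4] 0x15->0x02 len=6 : 83 ed be c9 73 8c
query mem[0x0a]=0x92, mem[0x03]=0xed, mem[0x21]=0x7a, mem[0x02]=0x83, mem[0x1f]=0x92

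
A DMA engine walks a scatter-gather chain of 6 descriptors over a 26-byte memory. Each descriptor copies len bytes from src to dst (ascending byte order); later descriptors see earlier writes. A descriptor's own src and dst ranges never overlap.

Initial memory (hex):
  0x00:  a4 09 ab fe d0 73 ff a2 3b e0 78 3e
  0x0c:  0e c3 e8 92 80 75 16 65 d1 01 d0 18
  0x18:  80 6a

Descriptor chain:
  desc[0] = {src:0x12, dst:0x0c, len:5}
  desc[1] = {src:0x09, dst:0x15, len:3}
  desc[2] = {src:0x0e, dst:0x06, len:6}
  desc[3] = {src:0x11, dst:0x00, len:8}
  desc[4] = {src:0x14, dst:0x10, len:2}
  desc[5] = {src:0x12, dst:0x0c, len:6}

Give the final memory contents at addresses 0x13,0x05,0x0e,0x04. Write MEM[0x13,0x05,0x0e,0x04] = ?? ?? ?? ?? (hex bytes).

  after D0: wrote 5B at 0x0c = 1665d101d0
  after D1: wrote 3B at 0x15 = e0783e
  after D2: wrote 6B at 0x06 = d101d0751665
  after D3: wrote 8B at 0x00 = 751665d1e0783e80
  after D4: wrote 2B at 0x10 = d1e0
  after D5: wrote 6B at 0x0c = 1665d1e0783e
query mem[0x13]=0x65, mem[0x05]=0x78, mem[0x0e]=0xd1, mem[0x04]=0xe0

MEM[0x13,0x05,0x0e,0x04] = 65 78 d1 e0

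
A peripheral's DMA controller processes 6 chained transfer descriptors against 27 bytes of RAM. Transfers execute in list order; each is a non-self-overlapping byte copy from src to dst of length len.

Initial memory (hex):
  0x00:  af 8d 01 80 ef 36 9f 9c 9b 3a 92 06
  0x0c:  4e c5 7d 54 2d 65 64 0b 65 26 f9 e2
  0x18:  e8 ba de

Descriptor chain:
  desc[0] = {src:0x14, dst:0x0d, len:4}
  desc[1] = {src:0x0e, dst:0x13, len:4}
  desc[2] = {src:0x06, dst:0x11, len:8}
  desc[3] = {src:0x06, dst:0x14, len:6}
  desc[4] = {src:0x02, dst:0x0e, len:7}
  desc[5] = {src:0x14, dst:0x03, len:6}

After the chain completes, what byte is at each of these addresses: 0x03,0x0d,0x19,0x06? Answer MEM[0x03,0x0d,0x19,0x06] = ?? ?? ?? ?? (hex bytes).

#0 dst[0x0d+4] := {0x65,0x26,0xf9,0xe2}
#1 dst[0x13+4] := {0x26,0xf9,0xe2,0x65}
#2 dst[0x11+8] := {0x9f,0x9c,0x9b,0x3a,0x92,0x06,0x4e,0x65}
#3 dst[0x14+6] := {0x9f,0x9c,0x9b,0x3a,0x92,0x06}
#4 dst[0x0e+7] := {0x01,0x80,0xef,0x36,0x9f,0x9c,0x9b}
#5 dst[0x03+6] := {0x9b,0x9c,0x9b,0x3a,0x92,0x06}
query mem[0x03]=0x9b, mem[0x0d]=0x65, mem[0x19]=0x06, mem[0x06]=0x3a

MEM[0x03,0x0d,0x19,0x06] = 9b 65 06 3a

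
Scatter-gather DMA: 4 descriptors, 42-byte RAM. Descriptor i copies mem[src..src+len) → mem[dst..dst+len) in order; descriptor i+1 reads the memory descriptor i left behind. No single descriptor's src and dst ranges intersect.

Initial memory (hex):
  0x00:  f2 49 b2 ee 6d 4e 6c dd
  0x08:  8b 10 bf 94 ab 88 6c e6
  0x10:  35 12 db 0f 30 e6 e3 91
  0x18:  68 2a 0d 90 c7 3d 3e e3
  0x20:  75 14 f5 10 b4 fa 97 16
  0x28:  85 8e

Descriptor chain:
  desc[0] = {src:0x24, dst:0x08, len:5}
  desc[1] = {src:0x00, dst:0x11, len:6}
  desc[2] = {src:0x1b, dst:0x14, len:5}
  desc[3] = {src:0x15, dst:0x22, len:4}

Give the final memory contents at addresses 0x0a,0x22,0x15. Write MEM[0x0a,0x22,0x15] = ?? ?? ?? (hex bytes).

MEM[0x0a,0x22,0x15] = 97 c7 c7

  after D0: wrote 5B at 0x08 = b4fa971685
  after D1: wrote 6B at 0x11 = f249b2ee6d4e
  after D2: wrote 5B at 0x14 = 90c73d3ee3
  after D3: wrote 4B at 0x22 = c73d3ee3
query mem[0x0a]=0x97, mem[0x22]=0xc7, mem[0x15]=0xc7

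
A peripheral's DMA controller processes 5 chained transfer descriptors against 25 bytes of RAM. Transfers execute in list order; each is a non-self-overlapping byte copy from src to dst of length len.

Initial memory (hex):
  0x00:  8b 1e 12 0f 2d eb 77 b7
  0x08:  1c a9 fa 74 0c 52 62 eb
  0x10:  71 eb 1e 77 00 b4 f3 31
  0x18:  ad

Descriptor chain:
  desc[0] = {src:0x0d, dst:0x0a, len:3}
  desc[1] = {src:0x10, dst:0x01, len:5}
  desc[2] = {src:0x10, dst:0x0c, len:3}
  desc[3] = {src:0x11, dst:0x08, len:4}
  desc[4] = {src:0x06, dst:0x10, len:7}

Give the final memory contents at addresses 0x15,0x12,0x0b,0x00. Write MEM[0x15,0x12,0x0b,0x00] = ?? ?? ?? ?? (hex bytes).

[0] 0x0d->0x0a len=3 : 52 62 eb
[1] 0x10->0x01 len=5 : 71 eb 1e 77 00
[2] 0x10->0x0c len=3 : 71 eb 1e
[3] 0x11->0x08 len=4 : eb 1e 77 00
[4] 0x06->0x10 len=7 : 77 b7 eb 1e 77 00 71
query mem[0x15]=0x00, mem[0x12]=0xeb, mem[0x0b]=0x00, mem[0x00]=0x8b

MEM[0x15,0x12,0x0b,0x00] = 00 eb 00 8b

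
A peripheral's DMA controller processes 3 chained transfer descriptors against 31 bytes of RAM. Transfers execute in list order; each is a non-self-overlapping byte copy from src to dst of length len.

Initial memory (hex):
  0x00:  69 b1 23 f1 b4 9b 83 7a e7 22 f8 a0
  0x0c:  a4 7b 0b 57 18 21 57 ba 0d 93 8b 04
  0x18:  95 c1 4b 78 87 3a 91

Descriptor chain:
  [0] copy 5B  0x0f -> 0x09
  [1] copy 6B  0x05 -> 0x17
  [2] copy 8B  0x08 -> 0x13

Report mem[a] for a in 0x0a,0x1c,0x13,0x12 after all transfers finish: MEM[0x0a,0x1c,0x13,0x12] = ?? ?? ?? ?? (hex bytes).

MEM[0x0a,0x1c,0x13,0x12] = 18 18 e7 57

  after D0: wrote 5B at 0x09 = 57182157ba
  after D1: wrote 6B at 0x17 = 9b837ae75718
  after D2: wrote 8B at 0x13 = e757182157ba0b57
query mem[0x0a]=0x18, mem[0x1c]=0x18, mem[0x13]=0xe7, mem[0x12]=0x57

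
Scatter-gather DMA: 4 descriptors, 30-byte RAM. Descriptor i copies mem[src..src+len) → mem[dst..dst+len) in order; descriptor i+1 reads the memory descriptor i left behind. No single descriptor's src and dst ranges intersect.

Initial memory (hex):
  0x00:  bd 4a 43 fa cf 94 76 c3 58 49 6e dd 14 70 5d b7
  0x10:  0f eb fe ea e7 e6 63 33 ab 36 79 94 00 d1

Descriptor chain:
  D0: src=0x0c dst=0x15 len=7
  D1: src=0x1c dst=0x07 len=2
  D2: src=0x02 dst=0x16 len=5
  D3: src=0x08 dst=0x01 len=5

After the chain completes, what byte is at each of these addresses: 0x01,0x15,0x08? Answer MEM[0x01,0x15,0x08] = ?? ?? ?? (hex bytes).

MEM[0x01,0x15,0x08] = d1 14 d1

#0 dst[0x15+7] := {0x14,0x70,0x5d,0xb7,0x0f,0xeb,0xfe}
#1 dst[0x07+2] := {0x00,0xd1}
#2 dst[0x16+5] := {0x43,0xfa,0xcf,0x94,0x76}
#3 dst[0x01+5] := {0xd1,0x49,0x6e,0xdd,0x14}
query mem[0x01]=0xd1, mem[0x15]=0x14, mem[0x08]=0xd1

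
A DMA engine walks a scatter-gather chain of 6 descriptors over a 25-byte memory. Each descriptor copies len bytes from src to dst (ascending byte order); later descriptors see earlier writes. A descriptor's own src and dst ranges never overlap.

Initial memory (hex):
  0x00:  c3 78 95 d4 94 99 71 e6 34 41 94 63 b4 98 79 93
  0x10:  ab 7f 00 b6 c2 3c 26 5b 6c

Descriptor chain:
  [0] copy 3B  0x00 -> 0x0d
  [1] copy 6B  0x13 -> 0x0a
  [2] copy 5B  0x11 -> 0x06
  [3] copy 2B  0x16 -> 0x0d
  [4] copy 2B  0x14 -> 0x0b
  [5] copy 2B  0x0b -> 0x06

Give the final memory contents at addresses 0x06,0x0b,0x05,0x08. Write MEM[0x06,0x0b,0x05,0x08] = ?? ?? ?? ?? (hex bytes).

MEM[0x06,0x0b,0x05,0x08] = c2 c2 99 b6

[0] 0x00->0x0d len=3 : c3 78 95
[1] 0x13->0x0a len=6 : b6 c2 3c 26 5b 6c
[2] 0x11->0x06 len=5 : 7f 00 b6 c2 3c
[3] 0x16->0x0d len=2 : 26 5b
[4] 0x14->0x0b len=2 : c2 3c
[5] 0x0b->0x06 len=2 : c2 3c
query mem[0x06]=0xc2, mem[0x0b]=0xc2, mem[0x05]=0x99, mem[0x08]=0xb6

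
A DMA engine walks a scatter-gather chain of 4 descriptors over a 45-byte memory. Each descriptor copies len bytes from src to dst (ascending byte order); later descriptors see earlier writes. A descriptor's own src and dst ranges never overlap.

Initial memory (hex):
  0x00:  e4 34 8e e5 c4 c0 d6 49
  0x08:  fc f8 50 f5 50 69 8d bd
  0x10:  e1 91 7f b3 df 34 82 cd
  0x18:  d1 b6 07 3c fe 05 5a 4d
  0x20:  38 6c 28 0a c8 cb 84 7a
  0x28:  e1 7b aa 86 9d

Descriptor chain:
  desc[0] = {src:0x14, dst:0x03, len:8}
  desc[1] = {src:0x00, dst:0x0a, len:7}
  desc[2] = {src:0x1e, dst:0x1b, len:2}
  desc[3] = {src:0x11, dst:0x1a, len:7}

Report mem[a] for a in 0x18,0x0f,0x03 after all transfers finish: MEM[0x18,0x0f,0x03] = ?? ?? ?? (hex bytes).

[0] 0x14->0x03 len=8 : df 34 82 cd d1 b6 07 3c
[1] 0x00->0x0a len=7 : e4 34 8e df 34 82 cd
[2] 0x1e->0x1b len=2 : 5a 4d
[3] 0x11->0x1a len=7 : 91 7f b3 df 34 82 cd
query mem[0x18]=0xd1, mem[0x0f]=0x82, mem[0x03]=0xdf

MEM[0x18,0x0f,0x03] = d1 82 df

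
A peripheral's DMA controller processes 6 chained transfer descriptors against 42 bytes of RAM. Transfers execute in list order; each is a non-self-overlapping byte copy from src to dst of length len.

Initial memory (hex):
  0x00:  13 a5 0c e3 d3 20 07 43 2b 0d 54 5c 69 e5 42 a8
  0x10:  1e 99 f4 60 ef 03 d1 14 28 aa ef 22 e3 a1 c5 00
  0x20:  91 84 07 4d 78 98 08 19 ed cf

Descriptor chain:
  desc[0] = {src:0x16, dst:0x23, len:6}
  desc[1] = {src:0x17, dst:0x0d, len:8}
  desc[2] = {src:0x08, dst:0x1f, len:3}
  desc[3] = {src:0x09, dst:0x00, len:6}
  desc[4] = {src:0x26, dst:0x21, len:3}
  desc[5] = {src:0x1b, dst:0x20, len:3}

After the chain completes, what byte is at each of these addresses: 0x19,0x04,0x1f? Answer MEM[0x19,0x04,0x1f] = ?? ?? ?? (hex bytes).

  after D0: wrote 6B at 0x23 = d11428aaef22
  after D1: wrote 8B at 0x0d = 1428aaef22e3a1c5
  after D2: wrote 3B at 0x1f = 2b0d54
  after D3: wrote 6B at 0x00 = 0d545c691428
  after D4: wrote 3B at 0x21 = aaef22
  after D5: wrote 3B at 0x20 = 22e3a1
query mem[0x19]=0xaa, mem[0x04]=0x14, mem[0x1f]=0x2b

MEM[0x19,0x04,0x1f] = aa 14 2b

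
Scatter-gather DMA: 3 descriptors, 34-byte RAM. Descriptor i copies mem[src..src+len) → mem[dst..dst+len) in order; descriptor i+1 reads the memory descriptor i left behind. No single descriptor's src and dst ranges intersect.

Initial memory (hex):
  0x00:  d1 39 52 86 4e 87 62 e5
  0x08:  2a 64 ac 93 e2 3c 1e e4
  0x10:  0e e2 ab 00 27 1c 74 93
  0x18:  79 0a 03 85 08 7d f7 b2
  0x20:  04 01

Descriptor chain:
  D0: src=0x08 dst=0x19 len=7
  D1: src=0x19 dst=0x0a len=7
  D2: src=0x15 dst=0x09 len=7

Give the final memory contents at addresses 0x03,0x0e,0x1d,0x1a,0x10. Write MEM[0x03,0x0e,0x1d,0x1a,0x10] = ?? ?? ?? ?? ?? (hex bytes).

D0: mem[0x19..0x1f] <- [2a 64 ac 93 e2 3c 1e]
D1: mem[0x0a..0x10] <- [2a 64 ac 93 e2 3c 1e]
D2: mem[0x09..0x0f] <- [1c 74 93 79 2a 64 ac]
query mem[0x03]=0x86, mem[0x0e]=0x64, mem[0x1d]=0xe2, mem[0x1a]=0x64, mem[0x10]=0x1e

MEM[0x03,0x0e,0x1d,0x1a,0x10] = 86 64 e2 64 1e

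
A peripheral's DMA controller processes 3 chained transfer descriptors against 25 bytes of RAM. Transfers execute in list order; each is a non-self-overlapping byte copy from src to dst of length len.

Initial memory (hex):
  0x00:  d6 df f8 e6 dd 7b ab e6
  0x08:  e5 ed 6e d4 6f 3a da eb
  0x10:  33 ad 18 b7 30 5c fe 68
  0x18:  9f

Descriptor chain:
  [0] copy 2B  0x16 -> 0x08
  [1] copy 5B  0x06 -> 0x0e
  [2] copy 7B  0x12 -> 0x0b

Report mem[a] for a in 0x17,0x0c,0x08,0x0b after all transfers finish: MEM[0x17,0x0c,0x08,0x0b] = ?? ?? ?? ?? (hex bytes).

MEM[0x17,0x0c,0x08,0x0b] = 68 b7 fe 6e

[0] 0x16->0x08 len=2 : fe 68
[1] 0x06->0x0e len=5 : ab e6 fe 68 6e
[2] 0x12->0x0b len=7 : 6e b7 30 5c fe 68 9f
query mem[0x17]=0x68, mem[0x0c]=0xb7, mem[0x08]=0xfe, mem[0x0b]=0x6e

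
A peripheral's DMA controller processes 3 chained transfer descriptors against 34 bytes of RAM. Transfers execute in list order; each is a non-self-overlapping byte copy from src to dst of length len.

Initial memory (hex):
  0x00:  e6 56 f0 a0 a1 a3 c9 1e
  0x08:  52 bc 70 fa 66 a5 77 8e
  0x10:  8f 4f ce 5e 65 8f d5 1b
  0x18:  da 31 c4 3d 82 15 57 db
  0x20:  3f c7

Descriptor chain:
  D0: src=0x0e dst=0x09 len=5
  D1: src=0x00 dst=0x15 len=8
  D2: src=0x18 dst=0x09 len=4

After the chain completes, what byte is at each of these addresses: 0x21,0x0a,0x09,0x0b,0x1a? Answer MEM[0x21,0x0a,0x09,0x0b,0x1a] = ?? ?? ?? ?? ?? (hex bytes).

D0: mem[0x09..0x0d] <- [77 8e 8f 4f ce]
D1: mem[0x15..0x1c] <- [e6 56 f0 a0 a1 a3 c9 1e]
D2: mem[0x09..0x0c] <- [a0 a1 a3 c9]
query mem[0x21]=0xc7, mem[0x0a]=0xa1, mem[0x09]=0xa0, mem[0x0b]=0xa3, mem[0x1a]=0xa3

MEM[0x21,0x0a,0x09,0x0b,0x1a] = c7 a1 a0 a3 a3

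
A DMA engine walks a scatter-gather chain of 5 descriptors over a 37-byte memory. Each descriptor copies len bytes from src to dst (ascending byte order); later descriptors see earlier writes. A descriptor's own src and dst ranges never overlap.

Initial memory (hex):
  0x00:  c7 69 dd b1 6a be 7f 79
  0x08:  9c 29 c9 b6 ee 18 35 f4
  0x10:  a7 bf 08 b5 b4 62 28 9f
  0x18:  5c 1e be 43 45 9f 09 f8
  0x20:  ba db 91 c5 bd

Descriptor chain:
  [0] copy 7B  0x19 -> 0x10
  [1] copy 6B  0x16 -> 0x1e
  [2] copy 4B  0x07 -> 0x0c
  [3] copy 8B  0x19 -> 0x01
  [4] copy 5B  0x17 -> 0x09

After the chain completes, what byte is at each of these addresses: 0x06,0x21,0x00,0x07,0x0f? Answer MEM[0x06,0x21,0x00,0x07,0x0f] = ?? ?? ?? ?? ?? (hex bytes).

#0 dst[0x10+7] := {0x1e,0xbe,0x43,0x45,0x9f,0x09,0xf8}
#1 dst[0x1e+6] := {0xf8,0x9f,0x5c,0x1e,0xbe,0x43}
#2 dst[0x0c+4] := {0x79,0x9c,0x29,0xc9}
#3 dst[0x01+8] := {0x1e,0xbe,0x43,0x45,0x9f,0xf8,0x9f,0x5c}
#4 dst[0x09+5] := {0x9f,0x5c,0x1e,0xbe,0x43}
query mem[0x06]=0xf8, mem[0x21]=0x1e, mem[0x00]=0xc7, mem[0x07]=0x9f, mem[0x0f]=0xc9

MEM[0x06,0x21,0x00,0x07,0x0f] = f8 1e c7 9f c9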